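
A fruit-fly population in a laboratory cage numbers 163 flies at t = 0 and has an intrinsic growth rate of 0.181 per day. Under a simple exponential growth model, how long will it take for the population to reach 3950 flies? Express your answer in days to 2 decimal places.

Set N₀·e^(rt) = 3950: e^(0.181·t) = 3950/163 = 24.233.
0.181·t = ln(24.233) = 3.1877, so t = 3.1877/0.181 = 17.612.

17.61 days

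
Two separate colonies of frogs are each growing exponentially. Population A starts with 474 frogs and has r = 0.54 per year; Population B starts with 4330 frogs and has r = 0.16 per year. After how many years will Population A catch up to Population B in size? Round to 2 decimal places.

5.82 years

Set 474·e^(0.54t) = 4330·e^(0.16t).
e^((0.54 − 0.16)t) = 4330/474 → e^(0.38·t) = 9.135.
0.38·t = ln(9.135) = 2.2121, so t = 2.2121/0.38 = 5.8214.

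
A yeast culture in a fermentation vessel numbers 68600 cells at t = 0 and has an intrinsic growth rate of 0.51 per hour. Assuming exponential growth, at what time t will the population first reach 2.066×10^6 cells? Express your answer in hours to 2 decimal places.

6.68 hours

Set N₀·e^(rt) = 2.066×10^6: e^(0.51·t) = 2.066×10^6/68600 = 30.117.
0.51·t = ln(30.117) = 3.4051, so t = 3.4051/0.51 = 6.6766.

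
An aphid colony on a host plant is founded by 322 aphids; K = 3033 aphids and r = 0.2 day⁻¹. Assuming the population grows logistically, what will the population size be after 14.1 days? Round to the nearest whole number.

A = (K − N₀)/N₀ = (3033 − 322)/322 = 8.4193.
N(t) = K/(1 + A·e^(−rt)) = 3033/(1 + 8.4193×e^(−0.2×14.1)).
e^(−2.82) = 0.059606; denominator = 1 + 8.4193×0.059606 = 1.5018.
N = 3033/1.5018 = 2019.53.

2020 aphids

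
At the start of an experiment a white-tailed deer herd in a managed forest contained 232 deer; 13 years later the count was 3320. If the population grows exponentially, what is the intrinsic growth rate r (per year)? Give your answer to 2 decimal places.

0.20 per year

From N(t) = N₀·e^(rt): e^(r·13) = 3320/232 = 14.31.
r·13 = ln(14.31) = 2.661, so r = 2.661/13 = 0.20469.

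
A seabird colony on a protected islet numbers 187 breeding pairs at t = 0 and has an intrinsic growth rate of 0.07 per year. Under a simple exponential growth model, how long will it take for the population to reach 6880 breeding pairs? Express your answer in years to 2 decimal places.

Set N₀·e^(rt) = 6880: e^(0.07·t) = 6880/187 = 36.791.
0.07·t = ln(36.791) = 3.6053, so t = 3.6053/0.07 = 51.504.

51.50 years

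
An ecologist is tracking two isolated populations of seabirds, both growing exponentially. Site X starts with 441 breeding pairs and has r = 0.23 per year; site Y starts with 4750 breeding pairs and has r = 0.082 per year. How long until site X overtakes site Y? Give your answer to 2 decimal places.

Set 441·e^(0.23t) = 4750·e^(0.082t).
e^((0.23 − 0.082)t) = 4750/441 → e^(0.148·t) = 10.771.
0.148·t = ln(10.771) = 2.3769, so t = 2.3769/0.148 = 16.06.

16.06 years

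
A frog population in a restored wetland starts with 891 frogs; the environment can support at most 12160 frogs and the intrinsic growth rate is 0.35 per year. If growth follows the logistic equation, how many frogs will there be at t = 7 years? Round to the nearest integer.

5814 frogs

A = (K − N₀)/N₀ = (12160 − 891)/891 = 12.648.
N(t) = K/(1 + A·e^(−rt)) = 12160/(1 + 12.648×e^(−0.35×7)).
e^(−2.45) = 0.086294; denominator = 1 + 12.648×0.086294 = 2.0914.
N = 12160/2.0914 = 5814.27.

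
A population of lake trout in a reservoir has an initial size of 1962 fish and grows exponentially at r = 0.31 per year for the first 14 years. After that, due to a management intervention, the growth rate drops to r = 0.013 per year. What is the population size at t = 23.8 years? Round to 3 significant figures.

Phase 1: N(14) = 1962·e^(0.31×14) = 1962·e^4.34 = 150500.
Phase 2 runs for 23.8 − 14 = 9.8 years at r = 0.013.
N(23.8) = 150500·e^(0.013×9.8) = 150500·e^0.1274 = 170949.

171000 fish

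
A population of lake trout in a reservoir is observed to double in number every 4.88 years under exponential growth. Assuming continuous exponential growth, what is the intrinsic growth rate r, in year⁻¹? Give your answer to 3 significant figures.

0.142 per year

r = ln(2)/t_d = 0.6931/4.88 = 0.14204.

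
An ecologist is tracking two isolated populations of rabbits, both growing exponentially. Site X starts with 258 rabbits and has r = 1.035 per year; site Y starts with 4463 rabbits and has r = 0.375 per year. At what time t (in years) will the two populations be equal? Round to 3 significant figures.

4.32 years

Set 258·e^(1.035t) = 4463·e^(0.375t).
e^((1.035 − 0.375)t) = 4463/258 → e^(0.66·t) = 17.298.
0.66·t = ln(17.298) = 2.8506, so t = 2.8506/0.66 = 4.3191.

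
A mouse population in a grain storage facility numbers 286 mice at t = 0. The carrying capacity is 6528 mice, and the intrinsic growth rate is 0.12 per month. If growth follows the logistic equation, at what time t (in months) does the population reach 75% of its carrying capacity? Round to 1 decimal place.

A = (K − N₀)/N₀ = (6528 − 286)/286 = 21.825.
Solve 6528/(1 + 21.825·e^(−0.12t)) = 4896: 1 + 21.825·e^(−0.12t) = 1.3333, so e^(−0.12t) = 0.0152729.
−0.12·t = ln(0.0152729) = -4.1817, so t = 4.1817/0.12 = 34.847.

34.8 months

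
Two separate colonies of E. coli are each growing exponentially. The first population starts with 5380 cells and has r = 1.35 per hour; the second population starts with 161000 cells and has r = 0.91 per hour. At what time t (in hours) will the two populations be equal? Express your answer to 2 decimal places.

Set 5380·e^(1.35t) = 161000·e^(0.91t).
e^((1.35 − 0.91)t) = 161000/5380 → e^(0.44·t) = 29.926.
0.44·t = ln(29.926) = 3.3987, so t = 3.3987/0.44 = 7.7244.

7.72 hours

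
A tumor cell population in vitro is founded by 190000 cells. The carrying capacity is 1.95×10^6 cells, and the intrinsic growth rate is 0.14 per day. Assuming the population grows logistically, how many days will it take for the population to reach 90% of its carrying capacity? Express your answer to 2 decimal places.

31.59 days

A = (K − N₀)/N₀ = (1.95×10^6 − 190000)/190000 = 9.2632.
Solve 1.95×10^6/(1 + 9.2632·e^(−0.14t)) = 1.755×10^6: 1 + 9.2632·e^(−0.14t) = 1.1111, so e^(−0.14t) = 0.0119949.
−0.14·t = ln(0.0119949) = -4.4233, so t = 4.4233/0.14 = 31.595.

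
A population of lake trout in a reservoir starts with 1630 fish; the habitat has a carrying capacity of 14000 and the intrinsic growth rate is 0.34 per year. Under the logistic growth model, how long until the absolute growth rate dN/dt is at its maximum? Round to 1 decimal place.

Logistic growth is fastest at N = K/2 = 7000.
A = (K − N₀)/N₀ = 7.589. Set K/(1 + A·e^(−rt)) = K/2 → A·e^(−rt) = 1.
e^(−0.34t) = 1/7.589 = 0.13177, so t = ln(7.589)/0.34 = 2.0267/0.34 = 5.9609.

6.0 years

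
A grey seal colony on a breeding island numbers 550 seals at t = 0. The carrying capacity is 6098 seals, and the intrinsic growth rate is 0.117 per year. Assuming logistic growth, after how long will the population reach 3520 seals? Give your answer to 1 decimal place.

A = (K − N₀)/N₀ = (6098 − 550)/550 = 10.087.
Solve 6098/(1 + 10.087·e^(−0.117t)) = 3520: 1 + 10.087·e^(−0.117t) = 1.7324, so e^(−0.117t) = 0.072605.
−0.117·t = ln(0.072605) = -2.6227, so t = 2.6227/0.117 = 22.416.

22.4 years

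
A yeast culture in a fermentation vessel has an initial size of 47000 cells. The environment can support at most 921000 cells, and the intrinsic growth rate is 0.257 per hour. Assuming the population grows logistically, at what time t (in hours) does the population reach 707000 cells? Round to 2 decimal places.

16.02 hours

A = (K − N₀)/N₀ = (921000 − 47000)/47000 = 18.596.
Solve 921000/(1 + 18.596·e^(−0.257t)) = 707000: 1 + 18.596·e^(−0.257t) = 1.3027, so e^(−0.257t) = 0.0162772.
−0.257·t = ln(0.0162772) = -4.118, so t = 4.118/0.257 = 16.023.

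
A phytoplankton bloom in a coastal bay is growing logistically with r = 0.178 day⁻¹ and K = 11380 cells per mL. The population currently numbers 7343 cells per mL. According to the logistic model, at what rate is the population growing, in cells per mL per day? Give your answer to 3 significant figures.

464 cells per mL per day

dN/dt = rN(1 − N/K) = 0.178 × 7343 × (1 − 7343/11380).
1 − 7343/11380 = 0.35475; dN/dt = 0.178 × 7343 × 0.35475 = 463.67.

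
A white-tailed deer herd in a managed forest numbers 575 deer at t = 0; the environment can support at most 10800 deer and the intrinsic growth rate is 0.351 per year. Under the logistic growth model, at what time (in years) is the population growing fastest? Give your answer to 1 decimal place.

8.2 years

Logistic growth is fastest at N = K/2 = 5400.
A = (K − N₀)/N₀ = 17.783. Set K/(1 + A·e^(−rt)) = K/2 → A·e^(−rt) = 1.
e^(−0.351t) = 1/17.783 = 0.0562347, so t = ln(17.783)/0.351 = 2.8782/0.351 = 8.2001.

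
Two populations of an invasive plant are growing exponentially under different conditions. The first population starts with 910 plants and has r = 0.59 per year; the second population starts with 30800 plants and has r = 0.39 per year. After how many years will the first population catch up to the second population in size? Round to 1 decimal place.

17.6 years

Set 910·e^(0.59t) = 30800·e^(0.39t).
e^((0.59 − 0.39)t) = 30800/910 → e^(0.2·t) = 33.846.
0.2·t = ln(33.846) = 3.5218, so t = 3.5218/0.2 = 17.609.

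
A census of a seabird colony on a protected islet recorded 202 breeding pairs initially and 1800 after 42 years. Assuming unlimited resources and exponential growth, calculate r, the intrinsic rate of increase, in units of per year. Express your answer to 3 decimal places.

From N(t) = N₀·e^(rt): e^(r·42) = 1800/202 = 8.9109.
r·42 = ln(8.9109) = 2.1873, so r = 2.1873/42 = 0.052078.

0.052 per year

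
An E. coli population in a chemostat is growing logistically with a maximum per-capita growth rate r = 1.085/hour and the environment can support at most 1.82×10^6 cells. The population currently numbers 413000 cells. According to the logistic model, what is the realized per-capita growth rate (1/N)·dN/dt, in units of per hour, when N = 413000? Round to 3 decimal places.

0.839 per hour

(1/N)·dN/dt = r(1 − N/K) = 1.085 × (1 − 413000/1.82×10^6).
= 1.085 × 0.77308 = 0.83879.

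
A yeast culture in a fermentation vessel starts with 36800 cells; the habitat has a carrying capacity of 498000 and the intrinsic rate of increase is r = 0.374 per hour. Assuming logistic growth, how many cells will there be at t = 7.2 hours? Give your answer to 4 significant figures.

269400 cells

A = (K − N₀)/N₀ = (498000 − 36800)/36800 = 12.533.
N(t) = K/(1 + A·e^(−rt)) = 498000/(1 + 12.533×e^(−0.374×7.2)).
e^(−2.693) = 0.067691; denominator = 1 + 12.533×0.067691 = 1.8483.
N = 498000/1.8483 = 269430.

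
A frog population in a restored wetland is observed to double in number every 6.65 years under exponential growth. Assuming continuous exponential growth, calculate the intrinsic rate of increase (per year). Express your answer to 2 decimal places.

r = ln(2)/t_d = 0.6931/6.65 = 0.10423.

0.10 per year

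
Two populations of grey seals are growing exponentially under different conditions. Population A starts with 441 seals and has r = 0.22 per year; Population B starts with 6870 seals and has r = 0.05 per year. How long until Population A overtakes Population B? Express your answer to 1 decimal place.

16.2 years

Set 441·e^(0.22t) = 6870·e^(0.05t).
e^((0.22 − 0.05)t) = 6870/441 → e^(0.17·t) = 15.578.
0.17·t = ln(15.578) = 2.7459, so t = 2.7459/0.17 = 16.152.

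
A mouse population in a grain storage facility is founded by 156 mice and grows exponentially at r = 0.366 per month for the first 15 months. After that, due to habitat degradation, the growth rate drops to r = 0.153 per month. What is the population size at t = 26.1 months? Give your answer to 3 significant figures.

207000 mice

Phase 1: N(15) = 156·e^(0.366×15) = 156·e^5.49 = 37792.1.
Phase 2 runs for 26.1 − 15 = 11.1 months at r = 0.153.
N(26.1) = 37792.1·e^(0.153×11.1) = 37792.1·e^1.698 = 206521.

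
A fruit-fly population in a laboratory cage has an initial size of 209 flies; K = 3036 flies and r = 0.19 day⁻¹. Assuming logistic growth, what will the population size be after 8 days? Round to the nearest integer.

A = (K − N₀)/N₀ = (3036 − 209)/209 = 13.526.
N(t) = K/(1 + A·e^(−rt)) = 3036/(1 + 13.526×e^(−0.19×8)).
e^(−1.52) = 0.21871; denominator = 1 + 13.526×0.21871 = 3.9584.
N = 3036/3.9584 = 766.983.

767 flies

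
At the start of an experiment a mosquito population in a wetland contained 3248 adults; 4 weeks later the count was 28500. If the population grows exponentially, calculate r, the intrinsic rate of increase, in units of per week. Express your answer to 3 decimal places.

From N(t) = N₀·e^(rt): e^(r·4) = 28500/3248 = 8.7746.
r·4 = ln(8.7746) = 2.1719, so r = 2.1719/4 = 0.54297.

0.543 per week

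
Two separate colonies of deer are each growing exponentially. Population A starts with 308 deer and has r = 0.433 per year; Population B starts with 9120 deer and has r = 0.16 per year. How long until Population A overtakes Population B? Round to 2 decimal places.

Set 308·e^(0.433t) = 9120·e^(0.16t).
e^((0.433 − 0.16)t) = 9120/308 → e^(0.273·t) = 29.61.
0.273·t = ln(29.61) = 3.3881, so t = 3.3881/0.273 = 12.411.

12.41 years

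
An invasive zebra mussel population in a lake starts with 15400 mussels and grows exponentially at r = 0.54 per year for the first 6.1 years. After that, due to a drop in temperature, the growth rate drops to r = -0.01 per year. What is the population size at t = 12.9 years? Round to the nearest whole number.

387753 mussels

Phase 1: N(6.1) = 15400·e^(0.54×6.1) = 15400·e^3.294 = 415037.
Phase 2 runs for 12.9 − 6.1 = 6.8 years at r = -0.01.
N(12.9) = 415037·e^(-0.01×6.8) = 415037·e^-0.068 = 387753.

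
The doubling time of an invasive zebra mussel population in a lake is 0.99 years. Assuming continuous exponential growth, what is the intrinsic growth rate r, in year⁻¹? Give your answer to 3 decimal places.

r = ln(2)/t_d = 0.6931/0.99 = 0.70015.

0.700 per year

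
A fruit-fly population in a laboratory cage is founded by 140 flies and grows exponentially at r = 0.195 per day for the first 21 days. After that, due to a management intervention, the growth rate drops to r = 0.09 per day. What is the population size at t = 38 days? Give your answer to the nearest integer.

Phase 1: N(21) = 140·e^(0.195×21) = 140·e^4.095 = 8405.51.
Phase 2 runs for 38 − 21 = 17 days at r = 0.09.
N(38) = 8405.51·e^(0.09×17) = 8405.51·e^1.53 = 38818.1.

38818 flies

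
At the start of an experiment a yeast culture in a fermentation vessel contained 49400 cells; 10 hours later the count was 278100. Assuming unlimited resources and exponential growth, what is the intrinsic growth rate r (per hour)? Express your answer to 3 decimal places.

0.173 per hour

From N(t) = N₀·e^(rt): e^(r·10) = 278100/49400 = 5.6296.
r·10 = ln(5.6296) = 1.728, so r = 1.728/10 = 0.1728.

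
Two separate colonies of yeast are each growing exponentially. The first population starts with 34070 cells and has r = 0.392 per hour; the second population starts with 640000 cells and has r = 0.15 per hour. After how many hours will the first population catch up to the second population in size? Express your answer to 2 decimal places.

Set 34070·e^(0.392t) = 640000·e^(0.15t).
e^((0.392 − 0.15)t) = 640000/34070 → e^(0.242·t) = 18.785.
0.242·t = ln(18.785) = 2.9331, so t = 2.9331/0.242 = 12.12.

12.12 hours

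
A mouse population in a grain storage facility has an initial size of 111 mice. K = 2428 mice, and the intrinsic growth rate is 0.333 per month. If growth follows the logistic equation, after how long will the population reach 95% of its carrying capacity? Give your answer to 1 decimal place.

A = (K − N₀)/N₀ = (2428 − 111)/111 = 20.874.
Solve 2428/(1 + 20.874·e^(−0.333t)) = 2306.6: 1 + 20.874·e^(−0.333t) = 1.0526, so e^(−0.333t) = 0.00252141.
−0.333·t = ln(0.00252141) = -5.9829, so t = 5.9829/0.333 = 17.967.

18.0 months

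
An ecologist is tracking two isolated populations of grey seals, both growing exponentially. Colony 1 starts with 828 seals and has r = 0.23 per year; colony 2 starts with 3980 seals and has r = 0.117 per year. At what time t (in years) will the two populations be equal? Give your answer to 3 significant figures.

13.9 years

Set 828·e^(0.23t) = 3980·e^(0.117t).
e^((0.23 − 0.117)t) = 3980/828 → e^(0.113·t) = 4.8068.
0.113·t = ln(4.8068) = 1.57, so t = 1.57/0.113 = 13.894.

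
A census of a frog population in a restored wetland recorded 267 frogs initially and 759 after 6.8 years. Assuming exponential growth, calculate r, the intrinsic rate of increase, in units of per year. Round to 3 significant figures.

From N(t) = N₀·e^(rt): e^(r·6.8) = 759/267 = 2.8427.
r·6.8 = ln(2.8427) = 1.0448, so r = 1.0448/6.8 = 0.15364.

0.154 per year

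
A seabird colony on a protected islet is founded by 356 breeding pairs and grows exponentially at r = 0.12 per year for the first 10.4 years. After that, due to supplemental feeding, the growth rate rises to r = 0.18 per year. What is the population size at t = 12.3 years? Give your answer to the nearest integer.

Phase 1: N(10.4) = 356·e^(0.12×10.4) = 356·e^1.248 = 1240.08.
Phase 2 runs for 12.3 − 10.4 = 1.9 years at r = 0.18.
N(12.3) = 1240.08·e^(0.18×1.9) = 1240.08·e^0.342 = 1745.73.

1746 breeding pairs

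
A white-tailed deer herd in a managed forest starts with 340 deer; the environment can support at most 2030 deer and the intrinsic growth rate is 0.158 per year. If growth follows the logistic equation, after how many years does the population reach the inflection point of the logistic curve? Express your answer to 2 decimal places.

10.15 years

Logistic growth is fastest at N = K/2 = 1015.
A = (K − N₀)/N₀ = 4.9706. Set K/(1 + A·e^(−rt)) = K/2 → A·e^(−rt) = 1.
e^(−0.158t) = 1/4.9706 = 0.201183, so t = ln(4.9706)/0.158 = 1.6035/0.158 = 10.149.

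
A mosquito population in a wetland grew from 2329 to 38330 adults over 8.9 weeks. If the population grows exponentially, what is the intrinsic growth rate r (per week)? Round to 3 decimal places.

0.315 per week

From N(t) = N₀·e^(rt): e^(r·8.9) = 38330/2329 = 16.458.
r·8.9 = ln(16.458) = 2.8008, so r = 2.8008/8.9 = 0.3147.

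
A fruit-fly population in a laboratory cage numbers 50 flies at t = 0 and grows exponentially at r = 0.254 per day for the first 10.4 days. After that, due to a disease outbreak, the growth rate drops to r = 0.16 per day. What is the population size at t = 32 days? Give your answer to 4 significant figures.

22240 flies

Phase 1: N(10.4) = 50·e^(0.254×10.4) = 50·e^2.642 = 701.782.
Phase 2 runs for 32 − 10.4 = 21.6 days at r = 0.16.
N(32) = 701.782·e^(0.16×21.6) = 701.782·e^3.456 = 22239.4.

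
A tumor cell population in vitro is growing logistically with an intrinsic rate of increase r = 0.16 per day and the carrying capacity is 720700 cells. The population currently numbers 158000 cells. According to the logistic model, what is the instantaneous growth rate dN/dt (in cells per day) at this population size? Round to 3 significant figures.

19700 cells per day

dN/dt = rN(1 − N/K) = 0.16 × 158000 × (1 − 158000/720700).
1 − 158000/720700 = 0.78077; dN/dt = 0.16 × 158000 × 0.78077 = 19738.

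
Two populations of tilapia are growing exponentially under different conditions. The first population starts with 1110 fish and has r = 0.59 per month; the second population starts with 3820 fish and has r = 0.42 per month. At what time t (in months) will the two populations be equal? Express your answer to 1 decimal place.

7.3 months

Set 1110·e^(0.59t) = 3820·e^(0.42t).
e^((0.59 − 0.42)t) = 3820/1110 → e^(0.17·t) = 3.4414.
0.17·t = ln(3.4414) = 1.2359, so t = 1.2359/0.17 = 7.2699.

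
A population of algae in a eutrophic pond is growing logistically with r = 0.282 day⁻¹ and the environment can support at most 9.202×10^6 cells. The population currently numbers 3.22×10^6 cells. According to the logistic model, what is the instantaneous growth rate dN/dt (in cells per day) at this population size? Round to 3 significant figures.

590000 cells per day

dN/dt = rN(1 − N/K) = 0.282 × 3.22×10^6 × (1 − 3.22×10^6/9.202×10^6).
1 − 3.22×10^6/9.202×10^6 = 0.65008; dN/dt = 0.282 × 3.22×10^6 × 0.65008 = 5.90295×10^5.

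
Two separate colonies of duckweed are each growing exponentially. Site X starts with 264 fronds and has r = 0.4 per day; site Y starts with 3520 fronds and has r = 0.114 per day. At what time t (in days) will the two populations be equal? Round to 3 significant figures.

9.06 days

Set 264·e^(0.4t) = 3520·e^(0.114t).
e^((0.4 − 0.114)t) = 3520/264 → e^(0.286·t) = 13.333.
0.286·t = ln(13.333) = 2.5903, so t = 2.5903/0.286 = 9.0569.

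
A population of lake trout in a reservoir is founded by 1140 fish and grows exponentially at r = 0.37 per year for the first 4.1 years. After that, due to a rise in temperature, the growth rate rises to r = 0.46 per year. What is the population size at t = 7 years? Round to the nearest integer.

19728 fish

Phase 1: N(4.1) = 1140·e^(0.37×4.1) = 1140·e^1.517 = 5196.72.
Phase 2 runs for 7 − 4.1 = 2.9 years at r = 0.46.
N(7) = 5196.72·e^(0.46×2.9) = 5196.72·e^1.334 = 19727.8.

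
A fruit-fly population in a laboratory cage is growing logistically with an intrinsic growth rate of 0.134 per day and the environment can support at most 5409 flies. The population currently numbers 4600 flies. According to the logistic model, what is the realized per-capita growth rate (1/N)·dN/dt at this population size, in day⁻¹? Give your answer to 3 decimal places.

0.020 per day

(1/N)·dN/dt = r(1 − N/K) = 0.134 × (1 − 4600/5409).
= 0.134 × 0.14957 = 0.020042.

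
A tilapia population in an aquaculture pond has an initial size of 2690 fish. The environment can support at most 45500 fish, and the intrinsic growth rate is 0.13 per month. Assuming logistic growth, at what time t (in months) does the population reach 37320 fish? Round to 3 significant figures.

A = (K − N₀)/N₀ = (45500 − 2690)/2690 = 15.914.
Solve 45500/(1 + 15.914·e^(−0.13t)) = 37320: 1 + 15.914·e^(−0.13t) = 1.2192, so e^(−0.13t) = 0.0137727.
−0.13·t = ln(0.0137727) = -4.2851, so t = 4.2851/0.13 = 32.962.

33.0 months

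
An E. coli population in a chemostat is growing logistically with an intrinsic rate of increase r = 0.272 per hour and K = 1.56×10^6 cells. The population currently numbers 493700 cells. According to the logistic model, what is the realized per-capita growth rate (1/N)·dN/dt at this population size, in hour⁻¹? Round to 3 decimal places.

(1/N)·dN/dt = r(1 − N/K) = 0.272 × (1 − 493700/1.56×10^6).
= 0.272 × 0.68353 = 0.18592.

0.186 per hour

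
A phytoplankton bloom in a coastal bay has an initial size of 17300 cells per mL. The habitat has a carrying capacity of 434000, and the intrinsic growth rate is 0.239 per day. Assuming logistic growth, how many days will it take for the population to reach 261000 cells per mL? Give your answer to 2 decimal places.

A = (K − N₀)/N₀ = (434000 − 17300)/17300 = 24.087.
Solve 434000/(1 + 24.087·e^(−0.239t)) = 261000: 1 + 24.087·e^(−0.239t) = 1.6628, so e^(−0.239t) = 0.0275187.
−0.239·t = ln(0.0275187) = -3.5929, so t = 3.5929/0.239 = 15.033.

15.03 days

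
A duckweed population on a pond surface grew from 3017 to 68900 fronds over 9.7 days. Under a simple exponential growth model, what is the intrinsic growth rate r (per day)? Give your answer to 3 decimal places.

From N(t) = N₀·e^(rt): e^(r·9.7) = 68900/3017 = 22.837.
r·9.7 = ln(22.837) = 3.1284, so r = 3.1284/9.7 = 0.32251.

0.323 per day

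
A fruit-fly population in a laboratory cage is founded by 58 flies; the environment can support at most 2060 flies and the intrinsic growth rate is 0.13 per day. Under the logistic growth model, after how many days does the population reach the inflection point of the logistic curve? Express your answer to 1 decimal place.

Logistic growth is fastest at N = K/2 = 1030.
A = (K − N₀)/N₀ = 34.517. Set K/(1 + A·e^(−rt)) = K/2 → A·e^(−rt) = 1.
e^(−0.13t) = 1/34.517 = 0.028971, so t = ln(34.517)/0.13 = 3.5415/0.13 = 27.242.

27.2 days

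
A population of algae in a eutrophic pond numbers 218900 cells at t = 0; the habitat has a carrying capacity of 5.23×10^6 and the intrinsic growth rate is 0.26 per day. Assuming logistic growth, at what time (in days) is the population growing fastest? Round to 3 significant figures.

12.0 days

Logistic growth is fastest at N = K/2 = 2.615×10^6.
A = (K − N₀)/N₀ = 22.892. Set K/(1 + A·e^(−rt)) = K/2 → A·e^(−rt) = 1.
e^(−0.26t) = 1/22.892 = 0.043683, so t = ln(22.892)/0.26 = 3.1308/0.26 = 12.042.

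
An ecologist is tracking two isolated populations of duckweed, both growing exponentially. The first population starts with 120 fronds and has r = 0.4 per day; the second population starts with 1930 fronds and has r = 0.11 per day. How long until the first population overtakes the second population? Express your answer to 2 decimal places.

9.58 days

Set 120·e^(0.4t) = 1930·e^(0.11t).
e^((0.4 − 0.11)t) = 1930/120 → e^(0.29·t) = 16.083.
0.29·t = ln(16.083) = 2.7778, so t = 2.7778/0.29 = 9.5786.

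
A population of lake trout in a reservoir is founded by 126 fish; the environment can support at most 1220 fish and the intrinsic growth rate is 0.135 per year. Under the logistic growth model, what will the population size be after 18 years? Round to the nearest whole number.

A = (K − N₀)/N₀ = (1220 − 126)/126 = 8.6825.
N(t) = K/(1 + A·e^(−rt)) = 1220/(1 + 8.6825×e^(−0.135×18)).
e^(−2.43) = 0.088037; denominator = 1 + 8.6825×0.088037 = 1.7644.
N = 1220/1.7644 = 691.46.

691 fish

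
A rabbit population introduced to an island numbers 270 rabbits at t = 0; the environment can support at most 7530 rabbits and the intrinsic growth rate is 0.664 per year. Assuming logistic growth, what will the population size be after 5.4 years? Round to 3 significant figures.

A = (K − N₀)/N₀ = (7530 − 270)/270 = 26.889.
N(t) = K/(1 + A·e^(−rt)) = 7530/(1 + 26.889×e^(−0.664×5.4)).
e^(−3.586) = 0.02772; denominator = 1 + 26.889×0.02772 = 1.7454.
N = 7530/1.7454 = 4314.29.

4310 rabbits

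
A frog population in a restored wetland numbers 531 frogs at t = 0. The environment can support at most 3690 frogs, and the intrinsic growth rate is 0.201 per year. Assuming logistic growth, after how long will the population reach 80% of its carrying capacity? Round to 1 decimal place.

A = (K − N₀)/N₀ = (3690 − 531)/531 = 5.9492.
Solve 3690/(1 + 5.9492·e^(−0.201t)) = 2952: 1 + 5.9492·e^(−0.201t) = 1.25, so e^(−0.201t) = 0.0420228.
−0.201·t = ln(0.0420228) = -3.1695, so t = 3.1695/0.201 = 15.769.

15.8 years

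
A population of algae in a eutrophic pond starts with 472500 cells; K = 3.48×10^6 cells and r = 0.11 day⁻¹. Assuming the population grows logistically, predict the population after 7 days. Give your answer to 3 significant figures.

882000 cells

A = (K − N₀)/N₀ = (3.48×10^6 − 472500)/472500 = 6.3651.
N(t) = K/(1 + A·e^(−rt)) = 3.48×10^6/(1 + 6.3651×e^(−0.11×7)).
e^(−0.77) = 0.46301; denominator = 1 + 6.3651×0.46301 = 3.9471.
N = 3.48×10^6/3.9471 = 881657.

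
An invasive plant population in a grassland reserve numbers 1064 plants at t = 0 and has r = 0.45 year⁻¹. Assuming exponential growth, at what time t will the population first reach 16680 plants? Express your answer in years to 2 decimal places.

Set N₀·e^(rt) = 16680: e^(0.45·t) = 16680/1064 = 15.677.
0.45·t = ln(15.677) = 2.7522, so t = 2.7522/0.45 = 6.1159.

6.12 years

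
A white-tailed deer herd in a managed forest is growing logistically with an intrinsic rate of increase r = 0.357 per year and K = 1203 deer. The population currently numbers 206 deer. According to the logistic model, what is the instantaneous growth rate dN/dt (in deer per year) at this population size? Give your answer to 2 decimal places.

dN/dt = rN(1 − N/K) = 0.357 × 206 × (1 − 206/1203).
1 − 206/1203 = 0.82876; dN/dt = 0.357 × 206 × 0.82876 = 60.949.

60.95 deer per year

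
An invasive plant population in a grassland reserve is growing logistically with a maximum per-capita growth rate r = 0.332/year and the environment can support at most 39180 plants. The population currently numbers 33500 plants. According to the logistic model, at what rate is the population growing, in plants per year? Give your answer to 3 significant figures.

1610 plants per year

dN/dt = rN(1 − N/K) = 0.332 × 33500 × (1 − 33500/39180).
1 − 33500/39180 = 0.14497; dN/dt = 0.332 × 33500 × 0.14497 = 1612.4.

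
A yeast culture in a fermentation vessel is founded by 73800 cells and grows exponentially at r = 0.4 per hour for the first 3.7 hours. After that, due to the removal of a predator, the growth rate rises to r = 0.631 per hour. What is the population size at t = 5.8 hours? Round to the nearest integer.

Phase 1: N(3.7) = 73800·e^(0.4×3.7) = 73800·e^1.48 = 324199.
Phase 2 runs for 5.8 − 3.7 = 2.1 hours at r = 0.631.
N(5.8) = 324199·e^(0.631×2.1) = 324199·e^1.325 = 1.21982×10^6.

1219820 cells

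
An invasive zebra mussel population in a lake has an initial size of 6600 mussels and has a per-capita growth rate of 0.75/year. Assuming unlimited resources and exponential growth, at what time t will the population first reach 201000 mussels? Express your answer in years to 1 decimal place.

Set N₀·e^(rt) = 201000: e^(0.75·t) = 201000/6600 = 30.455.
0.75·t = ln(30.455) = 3.4162, so t = 3.4162/0.75 = 4.555.

4.6 years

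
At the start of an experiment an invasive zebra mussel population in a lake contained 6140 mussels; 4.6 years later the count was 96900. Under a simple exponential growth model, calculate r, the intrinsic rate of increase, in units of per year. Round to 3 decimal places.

0.600 per year

From N(t) = N₀·e^(rt): e^(r·4.6) = 96900/6140 = 15.782.
r·4.6 = ln(15.782) = 2.7589, so r = 2.7589/4.6 = 0.59975.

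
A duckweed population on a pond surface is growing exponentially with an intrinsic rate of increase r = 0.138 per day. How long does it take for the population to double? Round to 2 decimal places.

Doubling time t_d = ln(2)/r = 0.6931/0.138 = 5.0228.

5.02 days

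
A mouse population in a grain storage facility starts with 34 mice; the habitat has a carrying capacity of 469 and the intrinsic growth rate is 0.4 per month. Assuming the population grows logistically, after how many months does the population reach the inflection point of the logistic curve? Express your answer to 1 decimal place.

Logistic growth is fastest at N = K/2 = 234.5.
A = (K − N₀)/N₀ = 12.794. Set K/(1 + A·e^(−rt)) = K/2 → A·e^(−rt) = 1.
e^(−0.4t) = 1/12.794 = 0.0781609, so t = ln(12.794)/0.4 = 2.549/0.4 = 6.3725.

6.4 months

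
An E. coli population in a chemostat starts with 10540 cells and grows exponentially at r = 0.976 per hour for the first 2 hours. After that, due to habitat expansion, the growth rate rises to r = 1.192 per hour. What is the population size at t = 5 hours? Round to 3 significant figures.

Phase 1: N(2) = 10540·e^(0.976×2) = 10540·e^1.952 = 74230.7.
Phase 2 runs for 5 − 2 = 3 hours at r = 1.192.
N(5) = 74230.7·e^(1.192×3) = 74230.7·e^3.576 = 2.652287×10^6.

2650000 cells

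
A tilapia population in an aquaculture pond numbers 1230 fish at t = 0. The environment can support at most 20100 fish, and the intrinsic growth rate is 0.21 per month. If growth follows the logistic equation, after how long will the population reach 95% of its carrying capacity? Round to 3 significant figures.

27.0 months

A = (K − N₀)/N₀ = (20100 − 1230)/1230 = 15.341.
Solve 20100/(1 + 15.341·e^(−0.21t)) = 19095: 1 + 15.341·e^(−0.21t) = 1.0526, so e^(−0.21t) = 0.00343068.
−0.21·t = ln(0.00343068) = -5.675, so t = 5.675/0.21 = 27.024.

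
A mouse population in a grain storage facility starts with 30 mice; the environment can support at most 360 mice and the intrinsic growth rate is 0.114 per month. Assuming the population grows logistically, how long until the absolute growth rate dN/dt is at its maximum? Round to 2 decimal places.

Logistic growth is fastest at N = K/2 = 180.
A = (K − N₀)/N₀ = 11. Set K/(1 + A·e^(−rt)) = K/2 → A·e^(−rt) = 1.
e^(−0.114t) = 1/11 = 0.0909091, so t = ln(11)/0.114 = 2.3979/0.114 = 21.034.

21.03 months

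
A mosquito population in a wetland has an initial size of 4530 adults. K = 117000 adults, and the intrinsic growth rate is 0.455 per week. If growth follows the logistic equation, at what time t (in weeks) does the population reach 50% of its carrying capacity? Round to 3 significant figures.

A = (K − N₀)/N₀ = (117000 − 4530)/4530 = 24.828.
Solve 117000/(1 + 24.828·e^(−0.455t)) = 58500: 1 + 24.828·e^(−0.455t) = 2, so e^(−0.455t) = 0.0402774.
−0.455·t = ln(0.0402774) = -3.212, so t = 3.212/0.455 = 7.0593.

7.06 weeks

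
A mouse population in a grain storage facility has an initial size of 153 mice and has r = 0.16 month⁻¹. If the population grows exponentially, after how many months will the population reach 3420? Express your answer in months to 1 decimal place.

Set N₀·e^(rt) = 3420: e^(0.16·t) = 3420/153 = 22.353.
0.16·t = ln(22.353) = 3.107, so t = 3.107/0.16 = 19.418.

19.4 months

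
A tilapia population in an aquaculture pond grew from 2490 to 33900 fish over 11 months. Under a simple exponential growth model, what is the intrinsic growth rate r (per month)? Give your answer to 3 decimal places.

From N(t) = N₀·e^(rt): e^(r·11) = 33900/2490 = 13.614.
r·11 = ln(13.614) = 2.6111, so r = 2.6111/11 = 0.23738.

0.237 per month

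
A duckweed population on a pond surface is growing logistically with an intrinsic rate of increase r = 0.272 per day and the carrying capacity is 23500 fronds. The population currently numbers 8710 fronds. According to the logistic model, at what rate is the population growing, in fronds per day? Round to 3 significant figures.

dN/dt = rN(1 − N/K) = 0.272 × 8710 × (1 − 8710/23500).
1 − 8710/23500 = 0.62936; dN/dt = 0.272 × 8710 × 0.62936 = 1491.

1490 fronds per day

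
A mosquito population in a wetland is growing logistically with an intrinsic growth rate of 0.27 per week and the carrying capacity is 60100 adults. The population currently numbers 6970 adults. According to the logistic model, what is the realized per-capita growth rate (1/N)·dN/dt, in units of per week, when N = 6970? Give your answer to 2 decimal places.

(1/N)·dN/dt = r(1 − N/K) = 0.27 × (1 − 6970/60100).
= 0.27 × 0.88403 = 0.23869.

0.24 per week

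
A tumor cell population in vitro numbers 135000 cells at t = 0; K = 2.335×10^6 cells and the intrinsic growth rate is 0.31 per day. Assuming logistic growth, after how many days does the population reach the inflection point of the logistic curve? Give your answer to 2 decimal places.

9.00 days

Logistic growth is fastest at N = K/2 = 1.1675×10^6.
A = (K − N₀)/N₀ = 16.296. Set K/(1 + A·e^(−rt)) = K/2 → A·e^(−rt) = 1.
e^(−0.31t) = 1/16.296 = 0.0613636, so t = ln(16.296)/0.31 = 2.7909/0.31 = 9.003.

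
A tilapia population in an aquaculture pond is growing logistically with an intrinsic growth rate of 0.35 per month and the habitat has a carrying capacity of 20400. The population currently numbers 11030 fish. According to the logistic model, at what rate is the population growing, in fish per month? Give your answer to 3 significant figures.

dN/dt = rN(1 − N/K) = 0.35 × 11030 × (1 − 11030/20400).
1 − 11030/20400 = 0.45931; dN/dt = 0.35 × 11030 × 0.45931 = 1773.2.

1770 fish per month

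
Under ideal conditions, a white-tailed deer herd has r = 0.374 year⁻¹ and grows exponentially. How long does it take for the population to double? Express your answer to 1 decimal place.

1.9 years

Doubling time t_d = ln(2)/r = 0.6931/0.374 = 1.8533.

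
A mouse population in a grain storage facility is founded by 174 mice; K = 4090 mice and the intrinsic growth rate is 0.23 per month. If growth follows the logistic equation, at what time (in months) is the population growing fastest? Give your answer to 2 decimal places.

Logistic growth is fastest at N = K/2 = 2045.
A = (K − N₀)/N₀ = 22.506. Set K/(1 + A·e^(−rt)) = K/2 → A·e^(−rt) = 1.
e^(−0.23t) = 1/22.506 = 0.0444331, so t = ln(22.506)/0.23 = 3.1138/0.23 = 13.538.

13.54 months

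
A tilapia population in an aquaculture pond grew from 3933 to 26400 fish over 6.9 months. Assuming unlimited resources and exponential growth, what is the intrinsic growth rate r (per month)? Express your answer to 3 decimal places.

From N(t) = N₀·e^(rt): e^(r·6.9) = 26400/3933 = 6.7124.
r·6.9 = ln(6.7124) = 1.904, so r = 1.904/6.9 = 0.27594.

0.276 per month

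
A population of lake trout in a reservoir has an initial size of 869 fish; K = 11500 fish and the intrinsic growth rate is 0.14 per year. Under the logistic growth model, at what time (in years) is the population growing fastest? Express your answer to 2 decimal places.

17.89 years

Logistic growth is fastest at N = K/2 = 5750.
A = (K − N₀)/N₀ = 12.234. Set K/(1 + A·e^(−rt)) = K/2 → A·e^(−rt) = 1.
e^(−0.14t) = 1/12.234 = 0.0817421, so t = ln(12.234)/0.14 = 2.5042/0.14 = 17.887.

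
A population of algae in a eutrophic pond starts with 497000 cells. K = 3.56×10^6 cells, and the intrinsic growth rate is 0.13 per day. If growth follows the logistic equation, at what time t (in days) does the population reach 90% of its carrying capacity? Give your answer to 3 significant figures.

30.9 days

A = (K − N₀)/N₀ = (3.56×10^6 − 497000)/497000 = 6.163.
Solve 3.56×10^6/(1 + 6.163·e^(−0.13t)) = 3.204×10^6: 1 + 6.163·e^(−0.13t) = 1.1111, so e^(−0.13t) = 0.0180288.
−0.13·t = ln(0.0180288) = -4.0158, so t = 4.0158/0.13 = 30.891.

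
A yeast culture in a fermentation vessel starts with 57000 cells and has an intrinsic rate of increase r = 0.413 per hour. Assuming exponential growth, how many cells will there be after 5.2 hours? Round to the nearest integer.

N(t) = N₀·e^(rt) = 57000 × e^(0.413×5.2) = 57000 × e^2.148.
e^2.148 ≈ 8.5643, so N ≈ 57000 × 8.5643 = 488164.

488164 cells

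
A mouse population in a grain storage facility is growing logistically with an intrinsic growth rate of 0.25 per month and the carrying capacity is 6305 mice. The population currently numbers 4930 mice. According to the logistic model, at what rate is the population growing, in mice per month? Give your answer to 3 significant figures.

269 mice per month

dN/dt = rN(1 − N/K) = 0.25 × 4930 × (1 − 4930/6305).
1 − 4930/6305 = 0.21808; dN/dt = 0.25 × 4930 × 0.21808 = 268.78.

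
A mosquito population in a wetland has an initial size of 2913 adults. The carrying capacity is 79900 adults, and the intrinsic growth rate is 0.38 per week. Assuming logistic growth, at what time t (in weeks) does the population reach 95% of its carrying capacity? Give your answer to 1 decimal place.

16.4 weeks

A = (K − N₀)/N₀ = (79900 − 2913)/2913 = 26.429.
Solve 79900/(1 + 26.429·e^(−0.38t)) = 75905: 1 + 26.429·e^(−0.38t) = 1.0526, so e^(−0.38t) = 0.00199145.
−0.38·t = ln(0.00199145) = -6.2189, so t = 6.2189/0.38 = 16.366.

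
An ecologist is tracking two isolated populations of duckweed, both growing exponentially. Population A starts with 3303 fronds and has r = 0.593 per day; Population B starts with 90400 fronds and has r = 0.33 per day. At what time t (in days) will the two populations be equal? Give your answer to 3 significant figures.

12.6 days

Set 3303·e^(0.593t) = 90400·e^(0.33t).
e^((0.593 − 0.33)t) = 90400/3303 → e^(0.263·t) = 27.369.
0.263·t = ln(27.369) = 3.3094, so t = 3.3094/0.263 = 12.583.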